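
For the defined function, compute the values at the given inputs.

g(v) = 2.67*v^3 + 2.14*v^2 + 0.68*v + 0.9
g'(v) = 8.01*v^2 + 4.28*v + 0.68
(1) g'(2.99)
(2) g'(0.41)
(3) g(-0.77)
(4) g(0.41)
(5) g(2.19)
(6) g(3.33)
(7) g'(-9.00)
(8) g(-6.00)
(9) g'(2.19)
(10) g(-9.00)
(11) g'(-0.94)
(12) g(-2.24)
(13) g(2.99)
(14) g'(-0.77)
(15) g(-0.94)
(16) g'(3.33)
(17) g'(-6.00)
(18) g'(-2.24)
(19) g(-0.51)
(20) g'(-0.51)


(1) = 85.09
(2) = 3.78
(3) = 0.43
(4) = 1.72
(5) = 40.70
(6) = 125.49
(7) = 610.97
(8) = -502.86
(9) = 48.47
(10) = -1778.31
(11) = 3.73
(12) = -19.89
(13) = 93.44
(14) = 2.13
(15) = -0.07
(16) = 103.75
(17) = 263.36
(18) = 31.28
(19) = 0.76
(20) = 0.58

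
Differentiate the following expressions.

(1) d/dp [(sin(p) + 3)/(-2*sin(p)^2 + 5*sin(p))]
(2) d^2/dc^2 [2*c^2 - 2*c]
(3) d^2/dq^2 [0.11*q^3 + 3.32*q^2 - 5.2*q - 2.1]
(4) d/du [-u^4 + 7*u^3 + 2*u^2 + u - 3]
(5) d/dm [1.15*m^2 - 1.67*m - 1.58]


(1) = (12*sin(p) - cos(2*p) - 14)*cos(p)/((2*sin(p) - 5)^2*sin(p)^2)
(2) = 4
(3) = 0.66*q + 6.64
(4) = -4*u^3 + 21*u^2 + 4*u + 1
(5) = 2.3*m - 1.67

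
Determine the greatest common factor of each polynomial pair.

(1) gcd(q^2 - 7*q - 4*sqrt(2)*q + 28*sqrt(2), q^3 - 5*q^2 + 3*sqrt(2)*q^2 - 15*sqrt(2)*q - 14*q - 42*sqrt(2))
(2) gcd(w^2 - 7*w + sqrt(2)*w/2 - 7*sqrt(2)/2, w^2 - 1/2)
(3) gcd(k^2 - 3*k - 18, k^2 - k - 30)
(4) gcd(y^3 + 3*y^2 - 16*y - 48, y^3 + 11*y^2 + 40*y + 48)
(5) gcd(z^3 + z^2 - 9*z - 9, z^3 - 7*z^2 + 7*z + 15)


(1) = gcd((q - 7)*(q - 4*sqrt(2)), (q - 7)*(q + 2)*(q + 3*sqrt(2))) = q - 7
(2) = gcd((w - 7)*(w + sqrt(2)/2), (w - sqrt(2)/2)*(w + sqrt(2)/2)) = w + sqrt(2)/2
(3) = k - 6
(4) = gcd((y - 4)*(y + 3)*(y + 4), (y + 3)*(y + 4)^2) = y^2 + 7*y + 12
(5) = gcd((z - 3)*(z + 1)*(z + 3), (z - 5)*(z - 3)*(z + 1)) = z^2 - 2*z - 3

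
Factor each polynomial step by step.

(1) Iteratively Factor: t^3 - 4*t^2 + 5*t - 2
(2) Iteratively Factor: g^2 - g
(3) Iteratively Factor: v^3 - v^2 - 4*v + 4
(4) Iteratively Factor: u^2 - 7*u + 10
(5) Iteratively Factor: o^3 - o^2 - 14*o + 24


(1) = (t - 2)*(t^2 - 2*t + 1) = (t - 2)*(t - 1)*(t - 1)
(2) = (g)*(g - 1)
(3) = (v - 1)*(v^2 - 4) = (v - 1)*(v + 2)*(v - 2)
(4) = (u - 5)*(u - 2)
(5) = (o - 3)*(o^2 + 2*o - 8) = (o - 3)*(o + 4)*(o - 2)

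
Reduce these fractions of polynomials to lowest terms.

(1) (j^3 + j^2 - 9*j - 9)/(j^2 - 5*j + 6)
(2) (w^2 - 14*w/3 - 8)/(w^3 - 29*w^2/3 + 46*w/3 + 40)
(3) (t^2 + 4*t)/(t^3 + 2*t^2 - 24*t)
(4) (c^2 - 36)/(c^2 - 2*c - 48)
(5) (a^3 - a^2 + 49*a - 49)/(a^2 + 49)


(1) = (j^2 + 4*j + 3)/(j - 2)
(2) = 1/(w - 5)
(3) = (t + 4)/(t^2 + 2*t - 24)
(4) = (c - 6)/(c - 8)
(5) = a - 1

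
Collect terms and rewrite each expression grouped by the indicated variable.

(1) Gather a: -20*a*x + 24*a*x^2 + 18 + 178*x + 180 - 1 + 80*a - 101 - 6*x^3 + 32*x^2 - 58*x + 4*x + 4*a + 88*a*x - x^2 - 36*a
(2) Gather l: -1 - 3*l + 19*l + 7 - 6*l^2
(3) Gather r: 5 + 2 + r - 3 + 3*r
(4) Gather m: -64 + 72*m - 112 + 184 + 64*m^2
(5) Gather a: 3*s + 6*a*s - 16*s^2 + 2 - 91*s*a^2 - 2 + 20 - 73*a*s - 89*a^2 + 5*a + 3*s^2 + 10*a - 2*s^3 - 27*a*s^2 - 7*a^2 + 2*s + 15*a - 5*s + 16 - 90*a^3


(1) = a*(24*x^2 + 68*x + 48) - 6*x^3 + 31*x^2 + 124*x + 96
(2) = -6*l^2 + 16*l + 6
(3) = 4*r + 4
(4) = 64*m^2 + 72*m + 8
(5) = -90*a^3 + a^2*(-91*s - 96) + a*(-27*s^2 - 67*s + 30) - 2*s^3 - 13*s^2 + 36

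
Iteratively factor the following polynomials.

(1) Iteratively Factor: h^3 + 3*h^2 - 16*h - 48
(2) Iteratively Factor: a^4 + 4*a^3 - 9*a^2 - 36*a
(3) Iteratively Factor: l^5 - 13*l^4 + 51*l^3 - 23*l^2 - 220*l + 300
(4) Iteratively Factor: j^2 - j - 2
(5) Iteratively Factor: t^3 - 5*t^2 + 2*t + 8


(1) = (h + 4)*(h^2 - h - 12) = (h - 4)*(h + 4)*(h + 3)
(2) = (a + 3)*(a^3 + a^2 - 12*a) = a*(a + 3)*(a^2 + a - 12) = a*(a - 3)*(a + 3)*(a + 4)
(3) = (l + 2)*(l^4 - 15*l^3 + 81*l^2 - 185*l + 150) = (l - 5)*(l + 2)*(l^3 - 10*l^2 + 31*l - 30) = (l - 5)*(l - 2)*(l + 2)*(l^2 - 8*l + 15) = (l - 5)^2*(l - 2)*(l + 2)*(l - 3)
(4) = (j + 1)*(j - 2)
(5) = (t + 1)*(t^2 - 6*t + 8) = (t - 2)*(t + 1)*(t - 4)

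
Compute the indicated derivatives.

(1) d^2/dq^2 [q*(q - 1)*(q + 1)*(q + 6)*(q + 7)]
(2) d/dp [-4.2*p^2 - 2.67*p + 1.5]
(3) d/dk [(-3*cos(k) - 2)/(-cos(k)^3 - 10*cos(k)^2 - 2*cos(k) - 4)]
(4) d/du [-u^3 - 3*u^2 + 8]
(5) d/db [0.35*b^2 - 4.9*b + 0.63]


(1) = 20*q^3 + 156*q^2 + 246*q - 26
(2) = -8.4*p - 2.67
(3) = (6*cos(k)^3 + 36*cos(k)^2 + 40*cos(k) - 8)*sin(k)/(cos(k)^3 + 10*cos(k)^2 + 2*cos(k) + 4)^2
(4) = 3*u*(-u - 2)
(5) = 0.7*b - 4.9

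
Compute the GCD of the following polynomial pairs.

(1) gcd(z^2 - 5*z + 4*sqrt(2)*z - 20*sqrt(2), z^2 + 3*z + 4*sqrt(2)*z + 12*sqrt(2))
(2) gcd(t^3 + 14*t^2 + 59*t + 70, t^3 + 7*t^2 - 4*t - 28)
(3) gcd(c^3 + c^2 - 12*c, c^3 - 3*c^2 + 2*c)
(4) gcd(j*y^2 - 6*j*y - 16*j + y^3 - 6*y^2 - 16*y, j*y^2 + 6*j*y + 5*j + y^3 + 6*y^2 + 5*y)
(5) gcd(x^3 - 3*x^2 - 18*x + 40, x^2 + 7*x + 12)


(1) = gcd((z - 5)*(z + 4*sqrt(2)), (z + 3)*(z + 4*sqrt(2))) = z + 4*sqrt(2)
(2) = t^2 + 9*t + 14
(3) = c
(4) = j + y
(5) = gcd((x - 5)*(x - 2)*(x + 4), (x + 3)*(x + 4)) = x + 4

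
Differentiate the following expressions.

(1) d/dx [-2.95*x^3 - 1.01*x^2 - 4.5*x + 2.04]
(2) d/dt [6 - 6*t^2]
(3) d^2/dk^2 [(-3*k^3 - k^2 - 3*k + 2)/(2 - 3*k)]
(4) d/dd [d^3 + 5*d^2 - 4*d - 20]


(1) = -8.85*x^2 - 2.02*x - 4.5
(2) = -12*t
(3) = 2*(27*k^3 - 54*k^2 + 36*k + 4)/(27*k^3 - 54*k^2 + 36*k - 8)
(4) = 3*d^2 + 10*d - 4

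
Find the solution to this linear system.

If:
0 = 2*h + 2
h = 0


Then:
No Solution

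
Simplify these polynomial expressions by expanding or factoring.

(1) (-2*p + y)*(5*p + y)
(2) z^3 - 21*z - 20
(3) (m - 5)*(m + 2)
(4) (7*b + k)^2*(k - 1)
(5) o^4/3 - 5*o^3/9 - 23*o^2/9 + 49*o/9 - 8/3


(1) = -10*p^2 + 3*p*y + y^2
(2) = (z - 5)*(z + 1)*(z + 4)
(3) = m^2 - 3*m - 10
(4) = 49*b^2*k - 49*b^2 + 14*b*k^2 - 14*b*k + k^3 - k^2
(5) = (o/3 + 1)*(o - 8/3)*(o - 1)^2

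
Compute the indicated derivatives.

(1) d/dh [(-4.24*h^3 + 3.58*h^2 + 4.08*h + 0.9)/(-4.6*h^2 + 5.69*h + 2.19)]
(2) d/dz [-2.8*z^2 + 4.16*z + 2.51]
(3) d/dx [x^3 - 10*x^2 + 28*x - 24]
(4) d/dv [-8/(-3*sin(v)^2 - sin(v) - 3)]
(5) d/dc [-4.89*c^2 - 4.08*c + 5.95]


(1) = (19.504*h^4 - 48.2512*h^3 + 11.2814*h^2 + 23.9604*h + 3.8142)/(21.16*h^4 - 52.348*h^3 + 12.2281*h^2 + 24.9222*h + 4.7961)
(2) = 4.16 - 5.6*z
(3) = 3*x^2 - 20*x + 28
(4) = -8*(6*sin(v) + 1)*cos(v)/(3*sin(v)^2 + sin(v) + 3)^2
(5) = -9.78*c - 4.08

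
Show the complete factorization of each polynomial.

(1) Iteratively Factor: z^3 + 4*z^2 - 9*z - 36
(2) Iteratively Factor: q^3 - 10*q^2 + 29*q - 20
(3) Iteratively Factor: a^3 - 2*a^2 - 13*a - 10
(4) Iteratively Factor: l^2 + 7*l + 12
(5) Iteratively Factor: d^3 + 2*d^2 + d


(1) = (z + 4)*(z^2 - 9) = (z - 3)*(z + 4)*(z + 3)
(2) = (q - 5)*(q^2 - 5*q + 4) = (q - 5)*(q - 1)*(q - 4)
(3) = (a - 5)*(a^2 + 3*a + 2) = (a - 5)*(a + 1)*(a + 2)
(4) = (l + 3)*(l + 4)
(5) = (d + 1)*(d^2 + d) = (d + 1)^2*(d)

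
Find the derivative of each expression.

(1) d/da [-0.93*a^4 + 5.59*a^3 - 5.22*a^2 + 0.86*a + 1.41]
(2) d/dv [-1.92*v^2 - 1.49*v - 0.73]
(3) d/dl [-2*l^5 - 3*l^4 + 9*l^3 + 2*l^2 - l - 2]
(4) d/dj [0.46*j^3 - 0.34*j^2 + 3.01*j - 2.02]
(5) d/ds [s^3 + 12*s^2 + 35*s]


(1) = -3.72*a^3 + 16.77*a^2 - 10.44*a + 0.86
(2) = -3.84*v - 1.49
(3) = -10*l^4 - 12*l^3 + 27*l^2 + 4*l - 1
(4) = 1.38*j^2 - 0.68*j + 3.01
(5) = 3*s^2 + 24*s + 35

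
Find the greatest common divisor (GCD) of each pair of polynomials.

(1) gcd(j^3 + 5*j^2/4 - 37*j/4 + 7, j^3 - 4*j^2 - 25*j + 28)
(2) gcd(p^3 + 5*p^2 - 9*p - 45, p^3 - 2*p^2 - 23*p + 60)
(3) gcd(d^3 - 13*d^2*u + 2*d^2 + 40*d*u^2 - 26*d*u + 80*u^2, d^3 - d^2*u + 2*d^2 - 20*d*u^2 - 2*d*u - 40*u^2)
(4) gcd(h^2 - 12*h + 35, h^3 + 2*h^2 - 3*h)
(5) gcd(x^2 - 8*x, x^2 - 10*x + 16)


(1) = gcd((j - 7/4)*(j - 1)*(j + 4), (j - 7)*(j - 1)*(j + 4)) = j^2 + 3*j - 4
(2) = gcd((p - 3)*(p + 3)*(p + 5), (p - 4)*(p - 3)*(p + 5)) = p^2 + 2*p - 15
(3) = -d^2 + 5*d*u - 2*d + 10*u
(4) = gcd((h - 7)*(h - 5), h*(h - 1)*(h + 3)) = 1
(5) = x - 8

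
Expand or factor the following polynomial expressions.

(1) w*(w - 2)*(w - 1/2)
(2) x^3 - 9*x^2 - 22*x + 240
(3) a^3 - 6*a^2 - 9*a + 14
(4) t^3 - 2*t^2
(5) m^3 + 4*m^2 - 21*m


(1) = w^3 - 5*w^2/2 + w
(2) = (x - 8)*(x - 6)*(x + 5)
(3) = (a - 7)*(a - 1)*(a + 2)
(4) = t^2*(t - 2)
(5) = m*(m - 3)*(m + 7)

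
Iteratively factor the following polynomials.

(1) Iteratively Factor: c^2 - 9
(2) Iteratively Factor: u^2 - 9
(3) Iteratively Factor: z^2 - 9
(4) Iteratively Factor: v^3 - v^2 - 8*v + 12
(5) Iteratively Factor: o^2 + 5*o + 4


(1) = (c - 3)*(c + 3)
(2) = (u + 3)*(u - 3)
(3) = (z + 3)*(z - 3)
(4) = (v + 3)*(v^2 - 4*v + 4) = (v - 2)*(v + 3)*(v - 2)
(5) = (o + 4)*(o + 1)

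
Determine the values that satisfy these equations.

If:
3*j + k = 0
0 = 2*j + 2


Then:
j = -1
k = 3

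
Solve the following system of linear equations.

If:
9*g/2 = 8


Then:
g = 16/9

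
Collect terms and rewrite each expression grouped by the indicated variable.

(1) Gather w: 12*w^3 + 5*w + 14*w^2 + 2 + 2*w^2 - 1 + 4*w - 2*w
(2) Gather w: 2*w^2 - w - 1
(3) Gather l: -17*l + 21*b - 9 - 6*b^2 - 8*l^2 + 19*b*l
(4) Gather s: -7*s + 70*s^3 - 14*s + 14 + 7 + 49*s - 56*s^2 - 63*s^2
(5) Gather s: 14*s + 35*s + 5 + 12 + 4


(1) = 12*w^3 + 16*w^2 + 7*w + 1
(2) = 2*w^2 - w - 1
(3) = -6*b^2 + 21*b - 8*l^2 + l*(19*b - 17) - 9
(4) = 70*s^3 - 119*s^2 + 28*s + 21
(5) = 49*s + 21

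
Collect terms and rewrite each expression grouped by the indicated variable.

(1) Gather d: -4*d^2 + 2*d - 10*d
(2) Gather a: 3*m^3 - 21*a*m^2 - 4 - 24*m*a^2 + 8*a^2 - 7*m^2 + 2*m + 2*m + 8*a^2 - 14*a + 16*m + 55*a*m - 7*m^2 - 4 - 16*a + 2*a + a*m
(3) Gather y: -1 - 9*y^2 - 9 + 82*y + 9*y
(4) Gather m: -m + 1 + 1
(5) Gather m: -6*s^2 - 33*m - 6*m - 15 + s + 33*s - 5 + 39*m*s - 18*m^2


(1) = -4*d^2 - 8*d
(2) = a^2*(16 - 24*m) + a*(-21*m^2 + 56*m - 28) + 3*m^3 - 14*m^2 + 20*m - 8
(3) = -9*y^2 + 91*y - 10
(4) = 2 - m
(5) = -18*m^2 + m*(39*s - 39) - 6*s^2 + 34*s - 20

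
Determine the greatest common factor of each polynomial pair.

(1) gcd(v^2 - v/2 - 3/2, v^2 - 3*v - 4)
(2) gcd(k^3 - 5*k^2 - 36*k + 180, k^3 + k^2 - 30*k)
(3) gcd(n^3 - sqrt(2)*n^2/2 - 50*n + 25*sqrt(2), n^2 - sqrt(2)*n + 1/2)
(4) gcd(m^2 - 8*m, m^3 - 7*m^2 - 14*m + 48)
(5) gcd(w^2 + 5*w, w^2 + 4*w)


(1) = gcd((v - 3/2)*(v + 1), (v - 4)*(v + 1)) = v + 1
(2) = k^2 + k - 30
(3) = gcd((n - 5*sqrt(2))*(n - sqrt(2)/2)*(n + 5*sqrt(2)), (n - sqrt(2)/2)^2) = n - sqrt(2)/2
(4) = m - 8
(5) = w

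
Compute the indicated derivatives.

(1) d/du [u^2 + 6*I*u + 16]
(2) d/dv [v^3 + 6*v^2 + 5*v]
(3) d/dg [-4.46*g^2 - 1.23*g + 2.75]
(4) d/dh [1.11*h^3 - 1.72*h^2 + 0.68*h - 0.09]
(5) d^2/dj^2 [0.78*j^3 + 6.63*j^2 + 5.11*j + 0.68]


(1) = 2*u + 6*I
(2) = 3*v^2 + 12*v + 5
(3) = -8.92*g - 1.23
(4) = 3.33*h^2 - 3.44*h + 0.68
(5) = 4.68*j + 13.26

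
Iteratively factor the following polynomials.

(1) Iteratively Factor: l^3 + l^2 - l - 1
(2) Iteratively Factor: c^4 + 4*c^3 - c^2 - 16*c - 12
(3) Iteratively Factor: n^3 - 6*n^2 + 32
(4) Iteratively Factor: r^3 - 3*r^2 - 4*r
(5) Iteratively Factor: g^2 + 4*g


(1) = (l + 1)*(l^2 - 1) = (l - 1)*(l + 1)*(l + 1)
(2) = (c + 3)*(c^3 + c^2 - 4*c - 4) = (c - 2)*(c + 3)*(c^2 + 3*c + 2) = (c - 2)*(c + 2)*(c + 3)*(c + 1)
(3) = (n + 2)*(n^2 - 8*n + 16) = (n - 4)*(n + 2)*(n - 4)
(4) = (r + 1)*(r^2 - 4*r) = r*(r + 1)*(r - 4)
(5) = (g)*(g + 4)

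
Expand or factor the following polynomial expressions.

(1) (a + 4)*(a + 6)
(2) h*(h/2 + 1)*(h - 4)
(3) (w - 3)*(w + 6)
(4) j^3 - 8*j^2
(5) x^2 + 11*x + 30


(1) = a^2 + 10*a + 24
(2) = h^3/2 - h^2 - 4*h
(3) = w^2 + 3*w - 18
(4) = j^2*(j - 8)
(5) = (x + 5)*(x + 6)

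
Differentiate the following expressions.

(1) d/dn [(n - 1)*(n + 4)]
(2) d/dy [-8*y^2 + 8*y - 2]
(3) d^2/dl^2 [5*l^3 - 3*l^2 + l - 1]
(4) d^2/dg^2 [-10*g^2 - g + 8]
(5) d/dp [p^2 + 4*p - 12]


(1) = 2*n + 3
(2) = 8 - 16*y
(3) = 30*l - 6
(4) = -20
(5) = 2*p + 4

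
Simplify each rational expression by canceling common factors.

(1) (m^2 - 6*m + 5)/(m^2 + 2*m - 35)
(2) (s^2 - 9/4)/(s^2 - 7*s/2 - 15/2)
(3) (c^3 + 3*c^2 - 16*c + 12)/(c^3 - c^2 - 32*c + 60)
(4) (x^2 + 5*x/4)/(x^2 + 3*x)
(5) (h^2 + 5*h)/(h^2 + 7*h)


(1) = (m - 1)/(m + 7)
(2) = (2*s - 3)/(2*s - 10)
(3) = (c - 1)/(c - 5)
(4) = (4*x + 5)/(4*x + 12)
(5) = (h + 5)/(h + 7)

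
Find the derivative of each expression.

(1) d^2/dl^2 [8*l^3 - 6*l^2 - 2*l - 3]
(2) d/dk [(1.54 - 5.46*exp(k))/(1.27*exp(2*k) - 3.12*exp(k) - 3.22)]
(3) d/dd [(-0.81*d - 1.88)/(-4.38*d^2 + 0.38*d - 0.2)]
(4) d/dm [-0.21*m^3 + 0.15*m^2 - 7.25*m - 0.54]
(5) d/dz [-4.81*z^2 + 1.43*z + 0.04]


(1) = 48*l - 12
(2) = (6.9342*exp(2*k) - 3.9116*exp(k) + 22.386)*exp(k)/(1.6129*exp(4*k) - 7.9248*exp(3*k) + 1.5556*exp(2*k) + 20.0928*exp(k) + 10.3684)
(3) = (-3.5478*d^2 - 16.4688*d + 0.8764)/(19.1844*d^4 - 3.3288*d^3 + 1.8964*d^2 - 0.152*d + 0.04)
(4) = -0.63*m^2 + 0.3*m - 7.25
(5) = 1.43 - 9.62*z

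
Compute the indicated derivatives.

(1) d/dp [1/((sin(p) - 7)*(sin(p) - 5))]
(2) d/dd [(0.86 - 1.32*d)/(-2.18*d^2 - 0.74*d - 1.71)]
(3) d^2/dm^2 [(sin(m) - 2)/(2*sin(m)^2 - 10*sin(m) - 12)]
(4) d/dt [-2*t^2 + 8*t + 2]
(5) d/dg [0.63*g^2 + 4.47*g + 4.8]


(1) = 2*(6 - sin(p))*cos(p)/((sin(p) - 7)^2*(sin(p) - 5)^2)
(2) = (-2.8776*d^2 + 3.7496*d + 2.8936)/(4.7524*d^4 + 3.2264*d^3 + 8.0032*d^2 + 2.5308*d + 2.9241)
(3) = (-sin(m)^4 + 4*sin(m)^3 - 68*sin(m)^2 + 184*sin(m) - 184)/(2*(sin(m) - 6)^3*(sin(m) + 1)^2)
(4) = 8 - 4*t
(5) = 1.26*g + 4.47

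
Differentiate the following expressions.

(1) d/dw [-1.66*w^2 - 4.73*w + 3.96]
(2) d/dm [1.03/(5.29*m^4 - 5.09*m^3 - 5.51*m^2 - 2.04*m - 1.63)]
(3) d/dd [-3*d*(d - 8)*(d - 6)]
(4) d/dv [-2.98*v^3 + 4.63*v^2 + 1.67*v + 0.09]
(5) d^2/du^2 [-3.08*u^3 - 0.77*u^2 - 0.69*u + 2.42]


(1) = -3.32*w - 4.73
(2) = (-21.7948*m^3 + 15.7281*m^2 + 11.3506*m + 2.1012)/(-5.29*m^4 + 5.09*m^3 + 5.51*m^2 + 2.04*m + 1.63)^2
(3) = -9*d^2 + 84*d - 144
(4) = -8.94*v^2 + 9.26*v + 1.67
(5) = -18.48*u - 1.54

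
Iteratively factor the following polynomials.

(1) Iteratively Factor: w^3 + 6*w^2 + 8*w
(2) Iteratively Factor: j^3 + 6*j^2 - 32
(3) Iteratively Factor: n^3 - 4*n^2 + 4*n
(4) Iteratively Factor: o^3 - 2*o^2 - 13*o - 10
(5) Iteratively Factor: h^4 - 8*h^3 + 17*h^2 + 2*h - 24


(1) = (w)*(w^2 + 6*w + 8) = w*(w + 4)*(w + 2)
(2) = (j - 2)*(j^2 + 8*j + 16) = (j - 2)*(j + 4)*(j + 4)
(3) = (n)*(n^2 - 4*n + 4) = n*(n - 2)*(n - 2)
(4) = (o + 2)*(o^2 - 4*o - 5) = (o - 5)*(o + 2)*(o + 1)
(5) = (h - 2)*(h^3 - 6*h^2 + 5*h + 12) = (h - 4)*(h - 2)*(h^2 - 2*h - 3) = (h - 4)*(h - 2)*(h + 1)*(h - 3)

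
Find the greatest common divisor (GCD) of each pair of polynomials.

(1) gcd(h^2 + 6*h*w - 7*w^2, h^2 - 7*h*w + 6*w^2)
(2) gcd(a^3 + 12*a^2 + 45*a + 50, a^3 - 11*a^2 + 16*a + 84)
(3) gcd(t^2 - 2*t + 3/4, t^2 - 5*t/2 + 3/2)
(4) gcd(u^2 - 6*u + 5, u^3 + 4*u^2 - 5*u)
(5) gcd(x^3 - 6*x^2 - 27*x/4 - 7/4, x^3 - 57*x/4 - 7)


(1) = gcd((h - w)*(h + 7*w), (h - 6*w)*(h - w)) = -h + w
(2) = a + 2
(3) = t - 3/2
(4) = gcd((u - 5)*(u - 1), u*(u - 1)*(u + 5)) = u - 1
(5) = gcd((x - 7)*(x + 1/2)^2, (x - 4)*(x + 1/2)*(x + 7/2)) = x + 1/2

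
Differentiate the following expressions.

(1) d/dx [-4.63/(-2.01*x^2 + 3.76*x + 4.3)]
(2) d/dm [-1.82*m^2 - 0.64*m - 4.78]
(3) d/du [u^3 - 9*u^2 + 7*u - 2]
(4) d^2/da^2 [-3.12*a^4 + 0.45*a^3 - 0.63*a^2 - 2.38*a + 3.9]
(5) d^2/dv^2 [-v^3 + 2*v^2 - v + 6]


(1) = (17.4088 - 18.6126*x)/(-2.01*x^2 + 3.76*x + 4.3)^2
(2) = -3.64*m - 0.64
(3) = 3*u^2 - 18*u + 7
(4) = -37.44*a^2 + 2.7*a - 1.26
(5) = 4 - 6*v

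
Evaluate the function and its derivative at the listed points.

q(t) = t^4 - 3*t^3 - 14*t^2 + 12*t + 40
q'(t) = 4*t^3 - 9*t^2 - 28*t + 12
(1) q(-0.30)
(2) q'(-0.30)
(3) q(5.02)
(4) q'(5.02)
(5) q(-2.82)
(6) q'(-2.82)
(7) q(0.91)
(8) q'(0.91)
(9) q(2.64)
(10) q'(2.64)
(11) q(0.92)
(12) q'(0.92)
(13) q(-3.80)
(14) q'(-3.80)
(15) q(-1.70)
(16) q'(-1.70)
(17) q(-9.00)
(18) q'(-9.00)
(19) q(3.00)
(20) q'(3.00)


(1) = 35.23
(2) = 19.48
(3) = 2.98
(4) = 150.66
(5) = 25.34
(6) = -70.31
(7) = 37.75
(8) = -17.92
(9) = -32.52
(10) = -51.05
(11) = 37.57
(12) = -18.26
(13) = 165.37
(14) = -231.05
(15) = 2.23
(16) = 13.94
(17) = 7546.00
(18) = -3381.00
(19) = -50.00
(20) = -45.00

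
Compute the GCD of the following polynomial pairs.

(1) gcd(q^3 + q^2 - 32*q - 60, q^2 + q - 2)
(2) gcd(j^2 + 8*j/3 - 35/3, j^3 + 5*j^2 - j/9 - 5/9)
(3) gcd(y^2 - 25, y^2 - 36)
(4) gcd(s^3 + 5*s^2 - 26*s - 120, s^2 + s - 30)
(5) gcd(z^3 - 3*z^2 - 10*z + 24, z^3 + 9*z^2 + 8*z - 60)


(1) = gcd((q - 6)*(q + 2)*(q + 5), (q - 1)*(q + 2)) = q + 2
(2) = gcd((j - 7/3)*(j + 5), (j - 1/3)*(j + 1/3)*(j + 5)) = j + 5
(3) = 1
(4) = s^2 + s - 30
(5) = gcd((z - 4)*(z - 2)*(z + 3), (z - 2)*(z + 5)*(z + 6)) = z - 2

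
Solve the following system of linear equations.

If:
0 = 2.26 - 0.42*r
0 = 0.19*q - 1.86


Then:
q = 9.79
r = 5.38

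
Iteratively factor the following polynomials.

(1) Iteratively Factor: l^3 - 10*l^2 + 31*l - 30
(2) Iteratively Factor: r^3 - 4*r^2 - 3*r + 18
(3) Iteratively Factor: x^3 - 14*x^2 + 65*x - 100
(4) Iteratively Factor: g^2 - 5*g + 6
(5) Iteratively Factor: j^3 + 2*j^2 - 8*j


(1) = (l - 3)*(l^2 - 7*l + 10) = (l - 3)*(l - 2)*(l - 5)
(2) = (r - 3)*(r^2 - r - 6) = (r - 3)^2*(r + 2)
(3) = (x - 5)*(x^2 - 9*x + 20) = (x - 5)^2*(x - 4)
(4) = (g - 2)*(g - 3)
(5) = (j - 2)*(j^2 + 4*j) = (j - 2)*(j + 4)*(j)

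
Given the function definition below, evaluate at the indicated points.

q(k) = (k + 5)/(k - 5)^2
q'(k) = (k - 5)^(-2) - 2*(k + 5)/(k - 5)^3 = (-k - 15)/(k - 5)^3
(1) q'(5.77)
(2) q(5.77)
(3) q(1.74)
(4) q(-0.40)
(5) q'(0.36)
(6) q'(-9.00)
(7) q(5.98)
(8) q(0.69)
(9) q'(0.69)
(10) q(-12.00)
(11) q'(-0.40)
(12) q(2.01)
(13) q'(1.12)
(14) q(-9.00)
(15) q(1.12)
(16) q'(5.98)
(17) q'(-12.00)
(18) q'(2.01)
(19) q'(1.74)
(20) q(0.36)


(1) = -45.50
(2) = 18.16
(3) = 0.63
(4) = 0.16
(5) = 0.15
(6) = 0.00
(7) = 11.43
(8) = 0.31
(9) = 0.20
(10) = -0.02
(11) = 0.09
(12) = 0.78
(13) = 0.28
(14) = -0.02
(15) = 0.41
(16) = -22.29
(17) = 0.00
(18) = 0.64
(19) = 0.48
(20) = 0.25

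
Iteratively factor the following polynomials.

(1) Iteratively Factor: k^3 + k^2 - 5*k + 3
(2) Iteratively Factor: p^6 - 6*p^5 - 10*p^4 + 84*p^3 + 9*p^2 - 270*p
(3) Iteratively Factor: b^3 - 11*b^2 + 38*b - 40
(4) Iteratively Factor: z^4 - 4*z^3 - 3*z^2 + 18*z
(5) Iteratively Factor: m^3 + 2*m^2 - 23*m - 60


(1) = (k - 1)*(k^2 + 2*k - 3) = (k - 1)^2*(k + 3)
(2) = (p + 3)*(p^5 - 9*p^4 + 17*p^3 + 33*p^2 - 90*p) = (p - 3)*(p + 3)*(p^4 - 6*p^3 - p^2 + 30*p) = (p - 3)*(p + 2)*(p + 3)*(p^3 - 8*p^2 + 15*p) = p*(p - 3)*(p + 2)*(p + 3)*(p^2 - 8*p + 15) = p*(p - 5)*(p - 3)*(p + 2)*(p + 3)*(p - 3)
(3) = (b - 4)*(b^2 - 7*b + 10) = (b - 5)*(b - 4)*(b - 2)
(4) = (z)*(z^3 - 4*z^2 - 3*z + 18) = z*(z - 3)*(z^2 - z - 6) = z*(z - 3)^2*(z + 2)
(5) = (m + 3)*(m^2 - m - 20) = (m + 3)*(m + 4)*(m - 5)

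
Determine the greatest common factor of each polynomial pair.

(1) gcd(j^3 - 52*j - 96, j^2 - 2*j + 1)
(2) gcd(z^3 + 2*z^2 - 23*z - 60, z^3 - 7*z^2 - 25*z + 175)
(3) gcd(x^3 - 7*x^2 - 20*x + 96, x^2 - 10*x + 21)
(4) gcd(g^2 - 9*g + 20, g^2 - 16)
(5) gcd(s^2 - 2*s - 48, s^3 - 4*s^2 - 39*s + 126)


(1) = gcd((j - 8)*(j + 2)*(j + 6), (j - 1)^2) = 1
(2) = z - 5
(3) = x - 3
(4) = g - 4
(5) = gcd((s - 8)*(s + 6), (s - 7)*(s - 3)*(s + 6)) = s + 6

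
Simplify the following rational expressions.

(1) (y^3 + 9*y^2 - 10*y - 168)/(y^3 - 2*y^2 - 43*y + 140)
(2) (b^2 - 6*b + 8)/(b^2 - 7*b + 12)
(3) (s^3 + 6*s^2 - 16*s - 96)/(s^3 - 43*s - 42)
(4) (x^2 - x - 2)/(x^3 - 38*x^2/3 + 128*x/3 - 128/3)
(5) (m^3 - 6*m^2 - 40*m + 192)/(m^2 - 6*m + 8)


(1) = (y + 6)/(y - 5)
(2) = (b - 2)/(b - 3)
(3) = (s^2 - 16)/(s^2 - 6*s - 7)
(4) = (3*x + 3)/(3*x^2 - 32*x + 64)
(5) = (m^2 - 2*m - 48)/(m - 2)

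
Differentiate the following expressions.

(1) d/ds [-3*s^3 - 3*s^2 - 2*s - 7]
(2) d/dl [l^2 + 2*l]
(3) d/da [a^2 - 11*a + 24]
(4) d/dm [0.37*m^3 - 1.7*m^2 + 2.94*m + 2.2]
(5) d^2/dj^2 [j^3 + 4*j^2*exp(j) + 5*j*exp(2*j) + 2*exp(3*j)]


(1) = -9*s^2 - 6*s - 2
(2) = 2*l + 2
(3) = 2*a - 11
(4) = 1.11*m^2 - 3.4*m + 2.94
(5) = 4*j^2*exp(j) + 20*j*exp(2*j) + 16*j*exp(j) + 6*j + 18*exp(3*j) + 20*exp(2*j) + 8*exp(j)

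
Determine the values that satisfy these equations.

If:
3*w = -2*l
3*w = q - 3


Then:
l = -3*w/2
q = 3*w + 3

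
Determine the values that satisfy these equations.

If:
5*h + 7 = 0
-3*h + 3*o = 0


Then:
h = -7/5
o = -7/5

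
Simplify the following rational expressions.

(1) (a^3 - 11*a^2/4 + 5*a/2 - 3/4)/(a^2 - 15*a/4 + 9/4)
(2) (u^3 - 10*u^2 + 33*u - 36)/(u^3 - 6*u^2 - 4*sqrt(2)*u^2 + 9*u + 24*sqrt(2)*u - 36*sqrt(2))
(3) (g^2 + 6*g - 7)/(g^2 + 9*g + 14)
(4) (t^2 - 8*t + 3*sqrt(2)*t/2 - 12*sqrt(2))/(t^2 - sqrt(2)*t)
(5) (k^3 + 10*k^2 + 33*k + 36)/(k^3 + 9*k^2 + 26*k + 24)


(1) = (a^2 - 2*a + 1)/(a - 3)
(2) = (u - 4)/(u - 4*sqrt(2))
(3) = (g - 1)/(g + 2)
(4) = (2*t^2 + t*(-16 + 3*sqrt(2)) - 24*sqrt(2))/(2*t^2 - 2*sqrt(2)*t)
(5) = (k + 3)/(k + 2)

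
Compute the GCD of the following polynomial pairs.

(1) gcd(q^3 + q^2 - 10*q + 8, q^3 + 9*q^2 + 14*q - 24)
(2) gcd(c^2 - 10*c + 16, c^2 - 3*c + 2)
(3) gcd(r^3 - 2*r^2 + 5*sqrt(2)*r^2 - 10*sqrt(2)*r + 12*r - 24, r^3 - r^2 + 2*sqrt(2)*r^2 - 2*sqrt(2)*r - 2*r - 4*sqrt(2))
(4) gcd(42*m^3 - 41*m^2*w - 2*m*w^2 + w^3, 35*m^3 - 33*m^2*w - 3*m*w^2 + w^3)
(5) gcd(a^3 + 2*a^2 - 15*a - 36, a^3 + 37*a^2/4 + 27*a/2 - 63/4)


(1) = q^2 + 3*q - 4
(2) = c - 2
(3) = gcd((r - 2)*(r + 2*sqrt(2))*(r + 3*sqrt(2)), (r - 2)*(r + 1)*(r + 2*sqrt(2))) = r^2 + r*(-2 + 2*sqrt(2)) - 4*sqrt(2)
(4) = 7*m^2 - 8*m*w + w^2
(5) = a + 3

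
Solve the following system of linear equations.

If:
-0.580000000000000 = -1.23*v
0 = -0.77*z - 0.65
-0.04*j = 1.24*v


Then:
j = -14.62
v = 0.47
z = -0.84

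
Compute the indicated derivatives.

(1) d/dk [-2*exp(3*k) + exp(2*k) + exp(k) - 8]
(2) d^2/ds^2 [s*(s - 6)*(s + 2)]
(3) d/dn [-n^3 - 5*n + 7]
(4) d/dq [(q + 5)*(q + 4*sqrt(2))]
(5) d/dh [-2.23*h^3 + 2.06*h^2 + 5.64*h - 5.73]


(1) = (-6*exp(2*k) + 2*exp(k) + 1)*exp(k)
(2) = 6*s - 8
(3) = -3*n^2 - 5
(4) = 2*q + 5 + 4*sqrt(2)
(5) = -6.69*h^2 + 4.12*h + 5.64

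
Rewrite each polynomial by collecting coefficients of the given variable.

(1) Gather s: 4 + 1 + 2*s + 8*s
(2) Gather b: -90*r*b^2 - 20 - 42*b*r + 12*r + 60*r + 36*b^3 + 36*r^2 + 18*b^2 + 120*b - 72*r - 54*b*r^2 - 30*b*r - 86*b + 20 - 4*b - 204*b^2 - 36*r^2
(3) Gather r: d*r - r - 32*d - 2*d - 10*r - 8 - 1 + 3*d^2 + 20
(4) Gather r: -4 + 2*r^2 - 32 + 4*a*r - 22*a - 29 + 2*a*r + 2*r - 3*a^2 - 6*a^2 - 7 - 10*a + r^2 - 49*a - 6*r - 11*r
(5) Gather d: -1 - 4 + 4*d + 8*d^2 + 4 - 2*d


(1) = 10*s + 5
(2) = 36*b^3 + b^2*(-90*r - 186) + b*(-54*r^2 - 72*r + 30)
(3) = 3*d^2 - 34*d + r*(d - 11) + 11
(4) = -9*a^2 - 81*a + 3*r^2 + r*(6*a - 15) - 72
(5) = 8*d^2 + 2*d - 1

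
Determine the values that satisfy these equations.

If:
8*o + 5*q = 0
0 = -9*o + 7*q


Then:
o = 0
q = 0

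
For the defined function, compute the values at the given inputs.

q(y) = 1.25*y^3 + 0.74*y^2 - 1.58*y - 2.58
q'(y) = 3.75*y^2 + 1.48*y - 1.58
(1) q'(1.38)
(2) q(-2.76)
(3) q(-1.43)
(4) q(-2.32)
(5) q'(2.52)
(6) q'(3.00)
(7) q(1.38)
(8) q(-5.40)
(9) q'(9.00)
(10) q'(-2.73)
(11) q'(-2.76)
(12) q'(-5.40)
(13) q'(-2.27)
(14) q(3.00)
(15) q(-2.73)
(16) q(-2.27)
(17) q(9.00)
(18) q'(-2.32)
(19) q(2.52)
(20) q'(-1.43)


(1) = 7.60
(2) = -18.86
(3) = -2.46
(4) = -10.54
(5) = 25.96
(6) = 36.61
(7) = -0.07
(8) = -169.30
(9) = 315.49
(10) = 22.33
(11) = 22.90
(12) = 99.78
(13) = 14.38
(14) = 33.09
(15) = -18.18
(16) = -9.80
(17) = 954.39
(18) = 15.17
(19) = 18.14
(20) = 3.97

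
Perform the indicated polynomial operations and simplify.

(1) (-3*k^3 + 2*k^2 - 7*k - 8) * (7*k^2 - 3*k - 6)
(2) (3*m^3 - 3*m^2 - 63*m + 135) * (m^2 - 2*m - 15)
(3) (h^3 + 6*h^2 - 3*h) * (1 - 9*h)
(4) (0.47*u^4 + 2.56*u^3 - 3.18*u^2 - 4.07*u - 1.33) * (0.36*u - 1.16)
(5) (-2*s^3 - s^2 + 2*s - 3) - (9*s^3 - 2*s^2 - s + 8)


(1) = -21*k^5 + 23*k^4 - 37*k^3 - 47*k^2 + 66*k + 48
(2) = 3*m^5 - 9*m^4 - 102*m^3 + 306*m^2 + 675*m - 2025
(3) = -9*h^4 - 53*h^3 + 33*h^2 - 3*h
(4) = 0.1692*u^5 + 0.3764*u^4 - 4.1144*u^3 + 2.2236*u^2 + 4.2424*u + 1.5428
(5) = -11*s^3 + s^2 + 3*s - 11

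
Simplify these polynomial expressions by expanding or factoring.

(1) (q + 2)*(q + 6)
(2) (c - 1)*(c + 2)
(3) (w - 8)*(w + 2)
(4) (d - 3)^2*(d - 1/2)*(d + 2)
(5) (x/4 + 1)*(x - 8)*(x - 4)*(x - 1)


(1) = q^2 + 8*q + 12
(2) = c^2 + c - 2
(3) = w^2 - 6*w - 16
(4) = d^4 - 9*d^3/2 - d^2 + 39*d/2 - 9
(5) = x^4/4 - 9*x^3/4 - 2*x^2 + 36*x - 32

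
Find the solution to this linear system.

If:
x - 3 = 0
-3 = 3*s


Then:
s = -1
x = 3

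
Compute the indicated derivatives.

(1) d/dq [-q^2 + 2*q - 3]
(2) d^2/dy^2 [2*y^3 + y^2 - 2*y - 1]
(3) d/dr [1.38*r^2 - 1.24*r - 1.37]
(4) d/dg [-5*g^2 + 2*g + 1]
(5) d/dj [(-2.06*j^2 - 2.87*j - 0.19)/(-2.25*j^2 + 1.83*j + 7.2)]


(1) = 2 - 2*q
(2) = 12*y + 2
(3) = 2.76*r - 1.24
(4) = 2 - 10*g
(5) = (-10.2273*j^2 - 30.519*j - 20.3163)/(5.0625*j^4 - 8.235*j^3 - 29.0511*j^2 + 26.352*j + 51.84)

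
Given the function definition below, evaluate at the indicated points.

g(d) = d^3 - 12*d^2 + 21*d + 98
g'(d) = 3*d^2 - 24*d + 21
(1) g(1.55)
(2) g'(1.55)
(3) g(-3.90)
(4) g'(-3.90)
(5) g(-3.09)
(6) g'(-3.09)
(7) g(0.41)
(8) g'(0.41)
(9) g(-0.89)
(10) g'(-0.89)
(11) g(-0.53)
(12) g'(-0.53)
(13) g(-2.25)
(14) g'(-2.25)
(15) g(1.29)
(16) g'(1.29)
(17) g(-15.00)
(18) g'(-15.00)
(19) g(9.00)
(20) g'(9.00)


(1) = 105.44
(2) = -8.99
(3) = -225.74
(4) = 160.23
(5) = -110.97
(6) = 123.80
(7) = 104.66
(8) = 11.66
(9) = 69.10
(10) = 44.74
(11) = 83.35
(12) = 34.56
(13) = -21.39
(14) = 90.19
(15) = 107.27
(16) = -4.97
(17) = -6292.00
(18) = 1056.00
(19) = 44.00
(20) = 48.00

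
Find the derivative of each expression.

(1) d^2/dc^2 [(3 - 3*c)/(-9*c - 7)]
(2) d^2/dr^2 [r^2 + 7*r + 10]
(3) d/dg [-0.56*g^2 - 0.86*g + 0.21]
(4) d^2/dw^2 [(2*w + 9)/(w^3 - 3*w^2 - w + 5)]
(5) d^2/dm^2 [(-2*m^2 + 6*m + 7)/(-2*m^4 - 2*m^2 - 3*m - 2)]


(1) = -864/(9*c + 7)^3
(2) = 2
(3) = -1.12*g - 0.86
(4) = 2*((2*w + 9)*(-3*w^2 + 6*w + 1)^2 + (-6*w^2 + 12*w - 3*(w - 1)*(2*w + 9) + 2)*(w^3 - 3*w^2 - w + 5))/(w^3 - 3*w^2 - w + 5)^3
(5) = 6*(8*m^8 - 48*m^7 - 96*m^6 - 48*m^5 - 80*m^4 + 40*m^3 + 20*m^2 - 18*m + 3)/(8*m^12 + 24*m^10 + 36*m^9 + 48*m^8 + 72*m^7 + 110*m^6 + 108*m^5 + 102*m^4 + 99*m^3 + 78*m^2 + 36*m + 8)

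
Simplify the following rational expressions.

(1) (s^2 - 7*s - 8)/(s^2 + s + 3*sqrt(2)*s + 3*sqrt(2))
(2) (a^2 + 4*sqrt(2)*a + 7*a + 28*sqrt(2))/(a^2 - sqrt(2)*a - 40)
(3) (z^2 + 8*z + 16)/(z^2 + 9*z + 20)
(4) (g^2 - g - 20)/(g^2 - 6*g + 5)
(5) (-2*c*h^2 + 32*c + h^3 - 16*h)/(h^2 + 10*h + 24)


(1) = (s - 8)/(s + 3*sqrt(2))
(2) = (a + 7)/(a - 5*sqrt(2))
(3) = (z + 4)/(z + 5)
(4) = (g + 4)/(g - 1)
(5) = (-2*c*h + 8*c + h^2 - 4*h)/(h + 6)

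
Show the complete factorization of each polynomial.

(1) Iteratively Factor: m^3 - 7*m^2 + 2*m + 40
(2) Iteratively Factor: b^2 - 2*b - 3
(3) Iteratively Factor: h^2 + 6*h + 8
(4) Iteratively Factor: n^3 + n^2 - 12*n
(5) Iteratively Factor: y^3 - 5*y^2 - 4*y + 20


(1) = (m + 2)*(m^2 - 9*m + 20) = (m - 5)*(m + 2)*(m - 4)
(2) = (b - 3)*(b + 1)
(3) = (h + 4)*(h + 2)
(4) = (n)*(n^2 + n - 12) = n*(n + 4)*(n - 3)
(5) = (y + 2)*(y^2 - 7*y + 10) = (y - 2)*(y + 2)*(y - 5)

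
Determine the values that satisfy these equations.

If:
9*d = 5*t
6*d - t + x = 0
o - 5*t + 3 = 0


Then:
d = -5*x/21
o = -15*x/7 - 3
t = -3*x/7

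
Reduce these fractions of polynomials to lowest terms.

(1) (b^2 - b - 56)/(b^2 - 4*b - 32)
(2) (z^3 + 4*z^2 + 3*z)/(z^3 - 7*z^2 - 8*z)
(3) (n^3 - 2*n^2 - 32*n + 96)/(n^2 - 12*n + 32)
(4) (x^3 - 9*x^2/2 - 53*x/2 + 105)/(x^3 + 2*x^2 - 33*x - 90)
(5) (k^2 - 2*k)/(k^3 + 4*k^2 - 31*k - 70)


(1) = (b + 7)/(b + 4)
(2) = (z + 3)/(z - 8)
(3) = (n^2 + 2*n - 24)/(n - 8)
(4) = (2*x - 7)/(2*x + 6)
(5) = (k^2 - 2*k)/(k^3 + 4*k^2 - 31*k - 70)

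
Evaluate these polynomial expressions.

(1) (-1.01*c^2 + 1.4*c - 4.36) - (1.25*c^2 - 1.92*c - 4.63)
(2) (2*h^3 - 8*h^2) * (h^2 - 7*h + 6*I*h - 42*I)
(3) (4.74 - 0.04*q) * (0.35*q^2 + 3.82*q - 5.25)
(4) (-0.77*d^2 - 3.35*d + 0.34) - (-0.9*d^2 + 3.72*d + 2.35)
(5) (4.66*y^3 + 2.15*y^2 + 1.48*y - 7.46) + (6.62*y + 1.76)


(1) = -2.26*c^2 + 3.32*c + 0.27
(2) = 2*h^5 - 22*h^4 + 12*I*h^4 + 56*h^3 - 132*I*h^3 + 336*I*h^2
(3) = -0.014*q^3 + 1.5062*q^2 + 18.3168*q - 24.885
(4) = 0.13*d^2 - 7.07*d - 2.01
(5) = 4.66*y^3 + 2.15*y^2 + 8.1*y - 5.7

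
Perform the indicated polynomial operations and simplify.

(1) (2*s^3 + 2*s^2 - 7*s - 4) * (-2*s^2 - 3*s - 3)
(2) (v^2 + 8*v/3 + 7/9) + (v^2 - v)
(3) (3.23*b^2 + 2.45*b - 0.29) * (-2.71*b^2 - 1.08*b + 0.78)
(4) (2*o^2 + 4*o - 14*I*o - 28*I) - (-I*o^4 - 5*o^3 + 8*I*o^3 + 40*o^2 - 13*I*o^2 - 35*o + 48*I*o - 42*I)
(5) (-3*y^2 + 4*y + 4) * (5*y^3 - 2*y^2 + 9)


(1) = -4*s^5 - 10*s^4 + 2*s^3 + 23*s^2 + 33*s + 12
(2) = 2*v^2 + 5*v/3 + 7/9
(3) = -8.7533*b^4 - 10.1279*b^3 + 0.6593*b^2 + 2.2242*b - 0.2262
(4) = I*o^4 + 5*o^3 - 8*I*o^3 - 38*o^2 + 13*I*o^2 + 39*o - 62*I*o + 14*I
(5) = -15*y^5 + 26*y^4 + 12*y^3 - 35*y^2 + 36*y + 36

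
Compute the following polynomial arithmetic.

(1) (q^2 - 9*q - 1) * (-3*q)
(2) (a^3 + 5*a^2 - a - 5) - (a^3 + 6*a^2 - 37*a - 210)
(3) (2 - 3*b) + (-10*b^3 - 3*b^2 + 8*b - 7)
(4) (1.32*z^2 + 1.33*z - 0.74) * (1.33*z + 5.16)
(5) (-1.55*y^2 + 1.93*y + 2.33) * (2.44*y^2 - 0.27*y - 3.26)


(1) = -3*q^3 + 27*q^2 + 3*q
(2) = -a^2 + 36*a + 205
(3) = -10*b^3 - 3*b^2 + 5*b - 5
(4) = 1.7556*z^3 + 8.5801*z^2 + 5.8786*z - 3.8184
(5) = -3.782*y^4 + 5.1277*y^3 + 10.2171*y^2 - 6.9209*y - 7.5958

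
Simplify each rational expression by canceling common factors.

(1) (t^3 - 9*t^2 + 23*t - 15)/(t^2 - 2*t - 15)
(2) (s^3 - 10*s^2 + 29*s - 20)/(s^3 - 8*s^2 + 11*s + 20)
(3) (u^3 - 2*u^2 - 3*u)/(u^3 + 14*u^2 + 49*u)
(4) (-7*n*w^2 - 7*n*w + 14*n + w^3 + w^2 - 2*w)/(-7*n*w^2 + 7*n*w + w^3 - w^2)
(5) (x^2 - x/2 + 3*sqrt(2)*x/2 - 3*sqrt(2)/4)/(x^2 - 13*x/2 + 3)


(1) = (t^2 - 4*t + 3)/(t + 3)
(2) = (s - 1)/(s + 1)
(3) = (u^2 - 2*u - 3)/(u^2 + 14*u + 49)
(4) = (w + 2)/w
(5) = (8*x + 12*sqrt(2))/(8*x - 48)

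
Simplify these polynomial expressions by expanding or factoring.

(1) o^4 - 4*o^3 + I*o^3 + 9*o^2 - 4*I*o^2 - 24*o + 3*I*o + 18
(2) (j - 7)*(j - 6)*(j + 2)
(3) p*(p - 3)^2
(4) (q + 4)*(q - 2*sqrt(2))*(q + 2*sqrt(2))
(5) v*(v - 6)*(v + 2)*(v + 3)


(1) = (o - 3)*(o - 1)*(o - 2*I)*(o + 3*I)
(2) = j^3 - 11*j^2 + 16*j + 84
(3) = p^3 - 6*p^2 + 9*p
(4) = q^3 + 4*q^2 - 8*q - 32
(5) = v^4 - v^3 - 24*v^2 - 36*v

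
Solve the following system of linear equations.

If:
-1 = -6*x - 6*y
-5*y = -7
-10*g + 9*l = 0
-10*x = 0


Then:
No Solution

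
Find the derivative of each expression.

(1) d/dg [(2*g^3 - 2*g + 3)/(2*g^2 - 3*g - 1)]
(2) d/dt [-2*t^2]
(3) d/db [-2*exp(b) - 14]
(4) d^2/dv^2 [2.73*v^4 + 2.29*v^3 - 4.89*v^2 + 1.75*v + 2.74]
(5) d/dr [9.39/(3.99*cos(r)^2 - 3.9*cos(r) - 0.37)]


(1) = (4*g^4 - 12*g^3 - 2*g^2 - 12*g + 11)/(4*g^4 - 12*g^3 + 5*g^2 + 6*g + 1)
(2) = -4*t
(3) = -2*exp(b)
(4) = 32.76*v^2 + 13.74*v - 9.78
(5) = (74.9322*cos(r) - 36.621)*sin(r)/(-3.99*cos(r)^2 + 3.9*cos(r) + 0.37)^2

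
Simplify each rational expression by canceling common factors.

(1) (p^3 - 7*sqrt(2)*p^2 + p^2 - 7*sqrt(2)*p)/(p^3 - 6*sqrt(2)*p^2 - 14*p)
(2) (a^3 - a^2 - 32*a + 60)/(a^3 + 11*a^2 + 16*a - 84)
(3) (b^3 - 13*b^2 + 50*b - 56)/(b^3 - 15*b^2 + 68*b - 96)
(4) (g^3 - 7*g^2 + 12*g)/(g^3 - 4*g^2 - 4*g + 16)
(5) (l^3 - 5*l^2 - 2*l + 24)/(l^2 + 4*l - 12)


(1) = (p + 1)/(p + sqrt(2))
(2) = (a - 5)/(a + 7)
(3) = (b^2 - 9*b + 14)/(b^2 - 11*b + 24)
(4) = (g^2 - 3*g)/(g^2 - 4)
(5) = (l^3 - 5*l^2 - 2*l + 24)/(l^2 + 4*l - 12)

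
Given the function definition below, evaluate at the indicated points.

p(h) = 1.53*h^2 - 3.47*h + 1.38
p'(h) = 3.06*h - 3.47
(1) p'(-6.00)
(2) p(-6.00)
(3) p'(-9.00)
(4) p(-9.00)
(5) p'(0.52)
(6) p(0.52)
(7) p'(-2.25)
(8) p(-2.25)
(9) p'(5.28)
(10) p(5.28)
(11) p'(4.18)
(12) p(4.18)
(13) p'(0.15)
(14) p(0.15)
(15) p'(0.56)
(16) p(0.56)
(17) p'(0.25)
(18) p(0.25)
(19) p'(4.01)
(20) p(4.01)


(1) = -21.83
(2) = 77.28
(3) = -31.01
(4) = 156.54
(5) = -1.88
(6) = -0.01
(7) = -10.36
(8) = 16.93
(9) = 12.69
(10) = 25.71
(11) = 9.32
(12) = 13.61
(13) = -3.01
(14) = 0.89
(15) = -1.76
(16) = -0.08
(17) = -2.71
(18) = 0.61
(19) = 8.80
(20) = 12.07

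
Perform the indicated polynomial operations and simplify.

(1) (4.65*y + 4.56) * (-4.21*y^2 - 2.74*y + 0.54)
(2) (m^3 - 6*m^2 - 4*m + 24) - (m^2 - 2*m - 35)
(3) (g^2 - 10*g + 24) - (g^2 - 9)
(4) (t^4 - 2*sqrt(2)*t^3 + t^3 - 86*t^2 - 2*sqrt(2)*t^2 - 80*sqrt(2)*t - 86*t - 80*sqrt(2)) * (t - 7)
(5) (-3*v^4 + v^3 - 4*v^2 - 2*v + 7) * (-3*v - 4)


(1) = -19.5765*y^3 - 31.9386*y^2 - 9.9834*y + 2.4624
(2) = m^3 - 7*m^2 - 2*m + 59
(3) = 33 - 10*g
(4) = t^5 - 6*t^4 - 2*sqrt(2)*t^4 - 93*t^3 + 12*sqrt(2)*t^3 - 66*sqrt(2)*t^2 + 516*t^2 + 602*t + 480*sqrt(2)*t + 560*sqrt(2)
(5) = 9*v^5 + 9*v^4 + 8*v^3 + 22*v^2 - 13*v - 28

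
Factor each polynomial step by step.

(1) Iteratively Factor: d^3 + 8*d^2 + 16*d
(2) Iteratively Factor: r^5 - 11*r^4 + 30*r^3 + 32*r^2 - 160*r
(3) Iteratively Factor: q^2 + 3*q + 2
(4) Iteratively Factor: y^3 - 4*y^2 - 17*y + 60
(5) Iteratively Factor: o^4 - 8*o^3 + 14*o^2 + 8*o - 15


(1) = (d + 4)*(d^2 + 4*d) = (d + 4)^2*(d)
(2) = (r)*(r^4 - 11*r^3 + 30*r^2 + 32*r - 160) = r*(r - 4)*(r^3 - 7*r^2 + 2*r + 40) = r*(r - 4)^2*(r^2 - 3*r - 10) = r*(r - 5)*(r - 4)^2*(r + 2)
(3) = (q + 2)*(q + 1)
(4) = (y - 5)*(y^2 + y - 12) = (y - 5)*(y - 3)*(y + 4)
(5) = (o - 1)*(o^3 - 7*o^2 + 7*o + 15) = (o - 5)*(o - 1)*(o^2 - 2*o - 3) = (o - 5)*(o - 1)*(o + 1)*(o - 3)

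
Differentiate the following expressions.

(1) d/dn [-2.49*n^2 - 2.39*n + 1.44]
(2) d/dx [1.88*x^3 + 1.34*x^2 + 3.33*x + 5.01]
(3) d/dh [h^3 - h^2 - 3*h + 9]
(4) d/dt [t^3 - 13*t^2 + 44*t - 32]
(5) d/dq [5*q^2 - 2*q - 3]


(1) = -4.98*n - 2.39
(2) = 5.64*x^2 + 2.68*x + 3.33
(3) = 3*h^2 - 2*h - 3
(4) = 3*t^2 - 26*t + 44
(5) = 10*q - 2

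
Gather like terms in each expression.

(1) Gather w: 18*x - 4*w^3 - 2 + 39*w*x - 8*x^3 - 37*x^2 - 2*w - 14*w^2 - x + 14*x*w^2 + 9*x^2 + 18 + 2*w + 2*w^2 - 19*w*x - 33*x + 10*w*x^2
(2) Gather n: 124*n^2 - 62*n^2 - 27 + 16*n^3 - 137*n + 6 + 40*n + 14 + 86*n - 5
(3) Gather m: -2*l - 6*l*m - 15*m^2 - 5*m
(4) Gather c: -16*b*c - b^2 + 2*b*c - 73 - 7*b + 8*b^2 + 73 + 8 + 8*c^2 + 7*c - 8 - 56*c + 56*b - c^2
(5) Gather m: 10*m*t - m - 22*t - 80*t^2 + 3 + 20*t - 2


(1) = -4*w^3 + w^2*(14*x - 12) + w*(10*x^2 + 20*x) - 8*x^3 - 28*x^2 - 16*x + 16
(2) = 16*n^3 + 62*n^2 - 11*n - 12
(3) = -2*l - 15*m^2 + m*(-6*l - 5)
(4) = 7*b^2 + 49*b + 7*c^2 + c*(-14*b - 49)
(5) = m*(10*t - 1) - 80*t^2 - 2*t + 1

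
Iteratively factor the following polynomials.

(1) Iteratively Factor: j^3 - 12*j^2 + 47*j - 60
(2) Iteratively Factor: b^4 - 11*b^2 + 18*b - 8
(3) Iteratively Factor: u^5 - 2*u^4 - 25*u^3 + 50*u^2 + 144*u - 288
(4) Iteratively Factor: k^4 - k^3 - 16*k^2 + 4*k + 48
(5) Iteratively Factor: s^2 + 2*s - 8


(1) = (j - 4)*(j^2 - 8*j + 15) = (j - 5)*(j - 4)*(j - 3)
(2) = (b + 4)*(b^3 - 4*b^2 + 5*b - 2) = (b - 1)*(b + 4)*(b^2 - 3*b + 2) = (b - 1)^2*(b + 4)*(b - 2)
(3) = (u + 4)*(u^4 - 6*u^3 - u^2 + 54*u - 72) = (u - 4)*(u + 4)*(u^3 - 2*u^2 - 9*u + 18) = (u - 4)*(u - 2)*(u + 4)*(u^2 - 9) = (u - 4)*(u - 2)*(u + 3)*(u + 4)*(u - 3)
(4) = (k - 4)*(k^3 + 3*k^2 - 4*k - 12) = (k - 4)*(k + 3)*(k^2 - 4) = (k - 4)*(k + 2)*(k + 3)*(k - 2)
(5) = (s - 2)*(s + 4)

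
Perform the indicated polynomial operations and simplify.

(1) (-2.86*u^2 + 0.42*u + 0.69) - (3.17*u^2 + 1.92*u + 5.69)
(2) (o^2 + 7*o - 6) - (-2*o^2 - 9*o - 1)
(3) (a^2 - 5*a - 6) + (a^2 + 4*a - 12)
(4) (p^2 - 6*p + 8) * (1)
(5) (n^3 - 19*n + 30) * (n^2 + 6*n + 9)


(1) = -6.03*u^2 - 1.5*u - 5.0
(2) = 3*o^2 + 16*o - 5
(3) = 2*a^2 - a - 18
(4) = p^2 - 6*p + 8
(5) = n^5 + 6*n^4 - 10*n^3 - 84*n^2 + 9*n + 270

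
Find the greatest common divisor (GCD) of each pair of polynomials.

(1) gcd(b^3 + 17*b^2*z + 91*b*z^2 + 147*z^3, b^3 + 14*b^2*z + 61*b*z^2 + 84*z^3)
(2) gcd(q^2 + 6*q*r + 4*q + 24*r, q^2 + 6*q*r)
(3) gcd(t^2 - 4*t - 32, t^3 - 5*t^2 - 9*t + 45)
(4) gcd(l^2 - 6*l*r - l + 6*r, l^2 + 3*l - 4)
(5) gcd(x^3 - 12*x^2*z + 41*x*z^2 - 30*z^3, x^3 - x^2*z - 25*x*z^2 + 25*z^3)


(1) = gcd((b + 3*z)*(b + 7*z)^2, (b + 3*z)*(b + 4*z)*(b + 7*z)) = b^2 + 10*b*z + 21*z^2
(2) = q + 6*r
(3) = 1
(4) = gcd((l - 1)*(l - 6*r), (l - 1)*(l + 4)) = l - 1
(5) = x^2 - 6*x*z + 5*z^2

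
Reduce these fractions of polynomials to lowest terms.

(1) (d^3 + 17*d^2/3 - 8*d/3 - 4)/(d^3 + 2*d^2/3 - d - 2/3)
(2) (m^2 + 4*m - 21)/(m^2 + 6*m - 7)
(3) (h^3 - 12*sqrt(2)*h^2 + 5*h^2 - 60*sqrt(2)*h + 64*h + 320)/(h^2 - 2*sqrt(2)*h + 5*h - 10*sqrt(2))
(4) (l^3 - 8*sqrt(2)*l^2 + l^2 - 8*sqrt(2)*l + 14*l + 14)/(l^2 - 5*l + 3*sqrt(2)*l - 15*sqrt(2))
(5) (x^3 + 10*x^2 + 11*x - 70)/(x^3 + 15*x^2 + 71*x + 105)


(1) = (d + 6)/(d + 1)
(2) = (m - 3)/(m - 1)
(3) = (h^2 - 12*sqrt(2)*h + 64)/(h - 2*sqrt(2))
(4) = (l^3 + l^2*(1 - 8*sqrt(2)) + l*(14 - 8*sqrt(2)) + 14)/(l^2 + l*(-5 + 3*sqrt(2)) - 15*sqrt(2))
(5) = (x - 2)/(x + 3)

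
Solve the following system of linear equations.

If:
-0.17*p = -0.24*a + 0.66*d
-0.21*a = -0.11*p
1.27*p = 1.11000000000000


Then:
a = 0.46
d = -0.06
p = 0.87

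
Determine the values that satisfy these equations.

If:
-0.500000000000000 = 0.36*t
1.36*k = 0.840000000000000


Then:
k = 0.62
t = -1.39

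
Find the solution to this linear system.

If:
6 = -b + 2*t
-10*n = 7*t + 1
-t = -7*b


Then:
b = 6/13
n = -307/130
t = 42/13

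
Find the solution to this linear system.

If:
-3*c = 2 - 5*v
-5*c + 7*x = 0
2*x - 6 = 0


Then:
c = 21/5
v = 73/25
x = 3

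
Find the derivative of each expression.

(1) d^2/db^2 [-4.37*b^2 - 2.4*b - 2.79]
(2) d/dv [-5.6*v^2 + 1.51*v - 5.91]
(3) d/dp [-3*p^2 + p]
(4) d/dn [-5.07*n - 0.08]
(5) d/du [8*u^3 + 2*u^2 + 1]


(1) = -8.74000000000000
(2) = 1.51 - 11.2*v
(3) = 1 - 6*p
(4) = -5.07000000000000
(5) = 4*u*(6*u + 1)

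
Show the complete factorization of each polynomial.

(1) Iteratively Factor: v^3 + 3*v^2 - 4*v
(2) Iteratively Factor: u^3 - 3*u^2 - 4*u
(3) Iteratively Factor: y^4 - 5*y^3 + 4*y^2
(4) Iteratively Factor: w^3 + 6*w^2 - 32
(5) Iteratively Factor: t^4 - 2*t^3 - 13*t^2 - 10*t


(1) = (v + 4)*(v^2 - v) = (v - 1)*(v + 4)*(v)
(2) = (u)*(u^2 - 3*u - 4) = u*(u - 4)*(u + 1)
(3) = (y - 1)*(y^3 - 4*y^2) = y*(y - 1)*(y^2 - 4*y) = y*(y - 4)*(y - 1)*(y)
(4) = (w + 4)*(w^2 + 2*w - 8) = (w + 4)^2*(w - 2)
(5) = (t + 2)*(t^3 - 4*t^2 - 5*t) = (t + 1)*(t + 2)*(t^2 - 5*t) = (t - 5)*(t + 1)*(t + 2)*(t)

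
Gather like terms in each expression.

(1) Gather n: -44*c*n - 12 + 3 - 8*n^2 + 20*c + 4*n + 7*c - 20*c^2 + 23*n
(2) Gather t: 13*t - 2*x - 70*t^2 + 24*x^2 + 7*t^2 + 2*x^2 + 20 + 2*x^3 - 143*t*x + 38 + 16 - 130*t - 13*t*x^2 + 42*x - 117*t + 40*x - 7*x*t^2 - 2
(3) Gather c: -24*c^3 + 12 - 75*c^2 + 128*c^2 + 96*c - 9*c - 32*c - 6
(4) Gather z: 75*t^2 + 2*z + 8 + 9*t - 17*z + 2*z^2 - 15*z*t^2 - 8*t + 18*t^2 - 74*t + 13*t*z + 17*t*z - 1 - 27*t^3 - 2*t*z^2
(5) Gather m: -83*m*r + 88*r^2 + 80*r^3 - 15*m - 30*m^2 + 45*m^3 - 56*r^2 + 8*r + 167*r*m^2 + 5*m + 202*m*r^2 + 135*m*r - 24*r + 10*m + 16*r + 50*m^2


(1) = -20*c^2 + 27*c - 8*n^2 + n*(27 - 44*c) - 9
(2) = t^2*(-7*x - 63) + t*(-13*x^2 - 143*x - 234) + 2*x^3 + 26*x^2 + 80*x + 72
(3) = -24*c^3 + 53*c^2 + 55*c + 6
(4) = -27*t^3 + 93*t^2 - 73*t + z^2*(2 - 2*t) + z*(-15*t^2 + 30*t - 15) + 7
(5) = 45*m^3 + m^2*(167*r + 20) + m*(202*r^2 + 52*r) + 80*r^3 + 32*r^2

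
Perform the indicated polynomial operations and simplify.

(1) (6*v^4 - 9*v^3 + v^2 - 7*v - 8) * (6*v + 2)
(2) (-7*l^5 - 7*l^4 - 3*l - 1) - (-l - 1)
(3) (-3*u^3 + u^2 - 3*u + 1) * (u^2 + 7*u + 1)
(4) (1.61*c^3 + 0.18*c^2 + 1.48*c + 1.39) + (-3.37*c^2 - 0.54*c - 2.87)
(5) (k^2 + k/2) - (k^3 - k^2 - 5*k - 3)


(1) = 36*v^5 - 42*v^4 - 12*v^3 - 40*v^2 - 62*v - 16
(2) = -7*l^5 - 7*l^4 - 2*l
(3) = -3*u^5 - 20*u^4 + u^3 - 19*u^2 + 4*u + 1
(4) = 1.61*c^3 - 3.19*c^2 + 0.94*c - 1.48
(5) = -k^3 + 2*k^2 + 11*k/2 + 3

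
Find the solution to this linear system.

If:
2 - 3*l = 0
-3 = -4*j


Then:
j = 3/4
l = 2/3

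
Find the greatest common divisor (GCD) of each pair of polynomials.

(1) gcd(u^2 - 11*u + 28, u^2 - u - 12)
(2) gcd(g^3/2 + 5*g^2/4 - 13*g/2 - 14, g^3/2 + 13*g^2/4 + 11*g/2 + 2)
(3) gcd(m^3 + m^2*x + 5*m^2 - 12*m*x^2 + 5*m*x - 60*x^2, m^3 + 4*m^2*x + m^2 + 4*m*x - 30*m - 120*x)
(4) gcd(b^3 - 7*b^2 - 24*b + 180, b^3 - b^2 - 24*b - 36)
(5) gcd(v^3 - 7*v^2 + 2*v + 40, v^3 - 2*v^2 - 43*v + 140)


(1) = gcd((u - 7)*(u - 4), (u - 4)*(u + 3)) = u - 4
(2) = g^2 + 6*g + 8
(3) = m + 4*x
(4) = gcd((b - 6)^2*(b + 5), (b - 6)*(b + 2)*(b + 3)) = b - 6
(5) = gcd((v - 5)*(v - 4)*(v + 2), (v - 5)*(v - 4)*(v + 7)) = v^2 - 9*v + 20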